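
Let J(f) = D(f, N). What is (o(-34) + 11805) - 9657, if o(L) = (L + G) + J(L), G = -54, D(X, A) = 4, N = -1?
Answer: 2064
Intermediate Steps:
J(f) = 4
o(L) = -50 + L (o(L) = (L - 54) + 4 = (-54 + L) + 4 = -50 + L)
(o(-34) + 11805) - 9657 = ((-50 - 34) + 11805) - 9657 = (-84 + 11805) - 9657 = 11721 - 9657 = 2064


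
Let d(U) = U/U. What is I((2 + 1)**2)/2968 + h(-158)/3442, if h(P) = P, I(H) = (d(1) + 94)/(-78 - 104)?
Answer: -42837399/929642896 ≈ -0.046079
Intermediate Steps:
d(U) = 1
I(H) = -95/182 (I(H) = (1 + 94)/(-78 - 104) = 95/(-182) = 95*(-1/182) = -95/182)
I((2 + 1)**2)/2968 + h(-158)/3442 = -95/182/2968 - 158/3442 = -95/182*1/2968 - 158*1/3442 = -95/540176 - 79/1721 = -42837399/929642896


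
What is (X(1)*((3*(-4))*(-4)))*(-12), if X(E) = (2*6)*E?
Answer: -6912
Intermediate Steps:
X(E) = 12*E
(X(1)*((3*(-4))*(-4)))*(-12) = ((12*1)*((3*(-4))*(-4)))*(-12) = (12*(-12*(-4)))*(-12) = (12*48)*(-12) = 576*(-12) = -6912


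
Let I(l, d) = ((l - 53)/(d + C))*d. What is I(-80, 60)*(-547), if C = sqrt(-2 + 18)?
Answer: 1091265/16 ≈ 68204.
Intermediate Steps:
C = 4 (C = sqrt(16) = 4)
I(l, d) = d*(-53 + l)/(4 + d) (I(l, d) = ((l - 53)/(d + 4))*d = ((-53 + l)/(4 + d))*d = d*(-53 + l)/(4 + d))
I(-80, 60)*(-547) = (60*(-53 - 80)/(4 + 60))*(-547) = (60*(-133)/64)*(-547) = (60*(1/64)*(-133))*(-547) = -1995/16*(-547) = 1091265/16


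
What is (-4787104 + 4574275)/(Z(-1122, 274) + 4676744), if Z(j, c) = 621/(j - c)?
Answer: -297109284/6528734003 ≈ -0.045508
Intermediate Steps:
(-4787104 + 4574275)/(Z(-1122, 274) + 4676744) = (-4787104 + 4574275)/(-621/(274 - 1*(-1122)) + 4676744) = -212829/(-621/(274 + 1122) + 4676744) = -212829/(-621/1396 + 4676744) = -212829/6528734003/1396 = -212829*1396/6528734003 = -297109284/6528734003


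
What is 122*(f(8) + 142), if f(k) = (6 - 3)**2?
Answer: 18422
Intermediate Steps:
f(k) = 9 (f(k) = 3**2 = 9)
122*(f(8) + 142) = 122*(9 + 142) = 122*151 = 18422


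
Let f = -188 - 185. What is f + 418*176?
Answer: 73195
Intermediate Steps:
f = -373
f + 418*176 = -373 + 418*176 = -373 + 73568 = 73195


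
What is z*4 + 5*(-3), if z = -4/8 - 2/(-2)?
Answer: -13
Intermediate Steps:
z = ½ (z = -4*⅛ - 2*(-½) = -½ + 1 = ½ ≈ 0.50000)
z*4 + 5*(-3) = (½)*4 + 5*(-3) = 2 - 15 = -13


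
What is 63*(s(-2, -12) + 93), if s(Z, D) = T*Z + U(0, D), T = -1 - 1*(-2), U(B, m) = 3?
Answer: 5922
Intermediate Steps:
T = 1 (T = -1 + 2 = 1)
s(Z, D) = 3 + Z (s(Z, D) = 1*Z + 3 = Z + 3 = 3 + Z)
63*(s(-2, -12) + 93) = 63*((3 - 2) + 93) = 63*(1 + 93) = 63*94 = 5922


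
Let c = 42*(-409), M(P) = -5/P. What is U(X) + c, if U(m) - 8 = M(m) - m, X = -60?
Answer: -205319/12 ≈ -17110.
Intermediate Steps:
U(m) = 8 - m - 5/m (U(m) = 8 + (-5/m - m) = 8 + (-m - 5/m) = 8 - m - 5/m)
c = -17178
U(X) + c = (8 - 1*(-60) - 5/(-60)) - 17178 = (8 + 60 - 5*(-1/60)) - 17178 = (8 + 60 + 1/12) - 17178 = 817/12 - 17178 = -205319/12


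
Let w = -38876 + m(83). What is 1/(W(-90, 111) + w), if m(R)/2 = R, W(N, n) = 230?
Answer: -1/38480 ≈ -2.5988e-5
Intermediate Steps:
m(R) = 2*R
w = -38710 (w = -38876 + 2*83 = -38876 + 166 = -38710)
1/(W(-90, 111) + w) = 1/(230 - 38710) = 1/(-38480) = -1/38480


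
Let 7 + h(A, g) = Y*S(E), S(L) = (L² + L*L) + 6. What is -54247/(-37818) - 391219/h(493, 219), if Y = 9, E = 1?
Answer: -14791594087/2458170 ≈ -6017.3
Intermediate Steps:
S(L) = 6 + 2*L² (S(L) = (L² + L²) + 6 = 2*L² + 6 = 6 + 2*L²)
h(A, g) = 65 (h(A, g) = -7 + 9*(6 + 2*1²) = -7 + 9*(6 + 2*1) = -7 + 9*(6 + 2) = -7 + 9*8 = -7 + 72 = 65)
-54247/(-37818) - 391219/h(493, 219) = -54247/(-37818) - 391219/65 = -54247*(-1/37818) - 391219*1/65 = 54247/37818 - 391219/65 = -14791594087/2458170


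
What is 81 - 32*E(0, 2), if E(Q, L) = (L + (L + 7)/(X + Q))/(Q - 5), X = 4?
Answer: 541/5 ≈ 108.20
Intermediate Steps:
E(Q, L) = (L + (7 + L)/(4 + Q))/(-5 + Q) (E(Q, L) = (L + (L + 7)/(4 + Q))/(Q - 5) = (L + (7 + L)/(4 + Q))/(-5 + Q))
81 - 32*E(0, 2) = 81 - 32*(7 + 5*2 + 2*0)/(-20 + 0² - 1*0) = 81 - 32*(7 + 10 + 0)/(-20 + 0 + 0) = 81 - 32*17/(-20) = 81 - (-8)*17/5 = 81 - 32*(-17/20) = 81 + 136/5 = 541/5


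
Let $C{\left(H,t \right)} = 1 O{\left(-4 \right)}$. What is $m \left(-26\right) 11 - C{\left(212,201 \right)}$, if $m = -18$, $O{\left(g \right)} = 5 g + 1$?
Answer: $5167$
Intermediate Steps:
$O{\left(g \right)} = 1 + 5 g$
$C{\left(H,t \right)} = -19$ ($C{\left(H,t \right)} = 1 \left(1 + 5 \left(-4\right)\right) = 1 \left(1 - 20\right) = 1 \left(-19\right) = -19$)
$m \left(-26\right) 11 - C{\left(212,201 \right)} = \left(-18\right) \left(-26\right) 11 - -19 = 468 \cdot 11 + 19 = 5148 + 19 = 5167$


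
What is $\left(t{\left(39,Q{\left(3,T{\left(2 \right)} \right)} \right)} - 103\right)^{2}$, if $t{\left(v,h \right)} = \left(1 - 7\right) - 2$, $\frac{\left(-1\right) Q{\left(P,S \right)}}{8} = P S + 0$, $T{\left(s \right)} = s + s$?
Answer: $12321$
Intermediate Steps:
$T{\left(s \right)} = 2 s$
$Q{\left(P,S \right)} = - 8 P S$ ($Q{\left(P,S \right)} = - 8 \left(P S + 0\right) = - 8 P S$)
$t{\left(v,h \right)} = -8$ ($t{\left(v,h \right)} = -6 - 2 = -8$)
$\left(t{\left(39,Q{\left(3,T{\left(2 \right)} \right)} \right)} - 103\right)^{2} = \left(-8 - 103\right)^{2} = \left(-111\right)^{2} = 12321$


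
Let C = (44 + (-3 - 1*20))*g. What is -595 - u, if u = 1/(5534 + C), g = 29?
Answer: -3655086/6143 ≈ -595.00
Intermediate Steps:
C = 609 (C = (44 + (-3 - 1*20))*29 = (44 + (-3 - 20))*29 = (44 - 23)*29 = 21*29 = 609)
u = 1/6143 (u = 1/(5534 + 609) = 1/6143 ≈ 0.00016279)
-595 - u = -595 - 1*1/6143 = -595 - 1/6143 = -3655086/6143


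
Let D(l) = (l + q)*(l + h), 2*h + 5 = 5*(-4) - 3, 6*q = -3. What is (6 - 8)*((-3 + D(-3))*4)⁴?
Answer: -5217515552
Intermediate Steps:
q = -½ (q = (⅙)*(-3) = -½ ≈ -0.50000)
h = -14 (h = -5/2 + (5*(-4) - 3)/2 = -5/2 + (-20 - 3)/2 = -5/2 + (½)*(-23) = -5/2 - 23/2 = -14)
D(l) = (-14 + l)*(-½ + l) (D(l) = (l - ½)*(l - 14) = (-½ + l)*(-14 + l) = (-14 + l)*(-½ + l))
(6 - 8)*((-3 + D(-3))*4)⁴ = (6 - 8)*((-3 + (7 + (-3)² - 29/2*(-3)))*4)⁴ = -2*256*(-3 + (7 + 9 + 87/2))⁴ = -2*256*(-3 + 119/2)⁴ = -2*((113/2)*4)⁴ = -2*226⁴ = -2*2608757776 = -5217515552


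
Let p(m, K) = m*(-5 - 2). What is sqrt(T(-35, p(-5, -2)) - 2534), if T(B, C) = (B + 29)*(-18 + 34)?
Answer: I*sqrt(2630) ≈ 51.284*I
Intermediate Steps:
p(m, K) = -7*m (p(m, K) = m*(-7) = -7*m)
T(B, C) = 464 + 16*B (T(B, C) = (29 + B)*16 = 464 + 16*B)
sqrt(T(-35, p(-5, -2)) - 2534) = sqrt((464 + 16*(-35)) - 2534) = sqrt((464 - 560) - 2534) = sqrt(-96 - 2534) = sqrt(-2630) = I*sqrt(2630)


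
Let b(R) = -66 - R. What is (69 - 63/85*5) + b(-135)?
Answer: 2283/17 ≈ 134.29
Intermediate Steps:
(69 - 63/85*5) + b(-135) = (69 - 63/85*5) + (-66 - 1*(-135)) = (69 - 63*1/85*5) + (-66 + 135) = (69 - 63/85*5) + 69 = (69 - 63/17) + 69 = 1110/17 + 69 = 2283/17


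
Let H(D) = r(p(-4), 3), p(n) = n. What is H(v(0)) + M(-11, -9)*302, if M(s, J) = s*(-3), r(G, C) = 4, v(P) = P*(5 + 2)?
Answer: 9970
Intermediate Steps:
v(P) = 7*P (v(P) = P*7 = 7*P)
M(s, J) = -3*s
H(D) = 4
H(v(0)) + M(-11, -9)*302 = 4 - 3*(-11)*302 = 4 + 33*302 = 4 + 9966 = 9970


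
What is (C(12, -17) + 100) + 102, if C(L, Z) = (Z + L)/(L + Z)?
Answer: 203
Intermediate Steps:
C(L, Z) = 1 (C(L, Z) = (L + Z)/(L + Z) = 1)
(C(12, -17) + 100) + 102 = (1 + 100) + 102 = 101 + 102 = 203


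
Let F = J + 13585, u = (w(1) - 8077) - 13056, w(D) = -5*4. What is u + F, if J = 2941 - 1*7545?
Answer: -12172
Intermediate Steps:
J = -4604 (J = 2941 - 7545 = -4604)
w(D) = -20
u = -21153 (u = (-20 - 8077) - 13056 = -8097 - 13056 = -21153)
F = 8981 (F = -4604 + 13585 = 8981)
u + F = -21153 + 8981 = -12172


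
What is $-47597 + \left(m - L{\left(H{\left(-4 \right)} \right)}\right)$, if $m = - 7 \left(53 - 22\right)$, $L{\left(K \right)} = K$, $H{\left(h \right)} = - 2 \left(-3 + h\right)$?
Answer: $-47828$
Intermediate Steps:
$H{\left(h \right)} = 6 - 2 h$
$m = -217$ ($m = \left(-7\right) 31 = -217$)
$-47597 + \left(m - L{\left(H{\left(-4 \right)} \right)}\right) = -47597 - \left(223 + 8\right) = -47597 - 231 = -47828$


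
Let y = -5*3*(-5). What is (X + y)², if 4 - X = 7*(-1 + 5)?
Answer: 2601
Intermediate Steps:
y = 75 (y = -15*(-5) = 75)
X = -24 (X = 4 - 7*(-1 + 5) = 4 - 7*4 = 4 - 1*28 = 4 - 28 = -24)
(X + y)² = (-24 + 75)² = 51² = 2601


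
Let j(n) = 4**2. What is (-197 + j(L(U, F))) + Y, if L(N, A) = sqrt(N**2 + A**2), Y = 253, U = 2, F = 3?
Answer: 72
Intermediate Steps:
L(N, A) = sqrt(A**2 + N**2)
j(n) = 16
(-197 + j(L(U, F))) + Y = (-197 + 16) + 253 = -181 + 253 = 72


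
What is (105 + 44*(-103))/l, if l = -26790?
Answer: 233/1410 ≈ 0.16525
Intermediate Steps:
(105 + 44*(-103))/l = (105 + 44*(-103))/(-26790) = (105 - 4532)*(-1/26790) = -4427*(-1/26790) = 233/1410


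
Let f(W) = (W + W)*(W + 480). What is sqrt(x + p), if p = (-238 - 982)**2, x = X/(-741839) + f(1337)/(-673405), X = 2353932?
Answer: sqrt(7580407388452712615871631490)/71365441685 ≈ 1220.0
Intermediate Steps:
f(W) = 2*W*(480 + W) (f(W) = (2*W)*(480 + W) = 2*W*(480 + W))
x = -741355938646/71365441685 (x = 2353932/(-741839) + (2*1337*(480 + 1337))/(-673405) = 2353932*(-1/741839) + (2*1337*1817)*(-1/673405) = -336276/105977 + 4858658*(-1/673405) = -336276/105977 - 4858658/673405 = -741355938646/71365441685 ≈ -10.388)
p = 1488400 (p = (-1220)**2 = 1488400)
sqrt(x + p) = sqrt(-741355938646/71365441685 + 1488400) = sqrt(106219582048015354/71365441685) = sqrt(7580407388452712615871631490)/71365441685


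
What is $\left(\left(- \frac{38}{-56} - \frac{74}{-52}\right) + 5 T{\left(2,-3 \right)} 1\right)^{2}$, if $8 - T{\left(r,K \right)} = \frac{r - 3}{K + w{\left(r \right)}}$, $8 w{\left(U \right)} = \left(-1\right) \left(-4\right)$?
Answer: $\frac{213072409}{132496} \approx 1608.1$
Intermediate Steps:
$w{\left(U \right)} = \frac{1}{2}$ ($w{\left(U \right)} = \frac{\left(-1\right) \left(-4\right)}{8} = \frac{1}{8} \cdot 4 = \frac{1}{2}$)
$T{\left(r,K \right)} = 8 - \frac{-3 + r}{\frac{1}{2} + K}$ ($T{\left(r,K \right)} = 8 - \frac{r - 3}{K + \frac{1}{2}} = 8 - \frac{-3 + r}{\frac{1}{2} + K}$)
$\left(\left(- \frac{38}{-56} - \frac{74}{-52}\right) + 5 T{\left(2,-3 \right)} 1\right)^{2} = \left(\left(- \frac{38}{-56} - \frac{74}{-52}\right) + 5 \frac{2 \left(7 - 2 + 8 \left(-3\right)\right)}{1 + 2 \left(-3\right)} 1\right)^{2} = \left(\left(\left(-38\right) \left(- \frac{1}{56}\right) - - \frac{37}{26}\right) + 5 \frac{2 \left(7 - 2 - 24\right)}{1 - 6} \cdot 1\right)^{2} = \left(\left(\frac{19}{28} + \frac{37}{26}\right) + 5 \cdot 2 \frac{1}{-5} \left(-19\right) 1\right)^{2} = \left(\frac{765}{364} + 5 \cdot 2 \left(- \frac{1}{5}\right) \left(-19\right) 1\right)^{2} = \left(\frac{765}{364} + 5 \cdot \frac{38}{5} \cdot 1\right)^{2} = \left(\frac{765}{364} + 38 \cdot 1\right)^{2} = \left(\frac{765}{364} + 38\right)^{2} = \left(\frac{14597}{364}\right)^{2} = \frac{213072409}{132496}$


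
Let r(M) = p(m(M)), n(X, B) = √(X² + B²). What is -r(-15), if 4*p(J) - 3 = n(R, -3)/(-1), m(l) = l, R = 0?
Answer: 0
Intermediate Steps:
n(X, B) = √(B² + X²)
p(J) = 0 (p(J) = ¾ + (√((-3)² + 0²)/(-1))/4 = ¾ + (√(9 + 0)*(-1))/4 = ¾ + (√9*(-1))/4 = ¾ + (3*(-1))/4 = ¾ + (¼)*(-3) = ¾ - ¾ = 0)
r(M) = 0
-r(-15) = -1*0 = 0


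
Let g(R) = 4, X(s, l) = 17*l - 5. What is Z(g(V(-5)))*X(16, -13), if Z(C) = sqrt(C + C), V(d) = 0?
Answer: -452*sqrt(2) ≈ -639.22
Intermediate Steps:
X(s, l) = -5 + 17*l
Z(C) = sqrt(2)*sqrt(C) (Z(C) = sqrt(2*C) = sqrt(2)*sqrt(C))
Z(g(V(-5)))*X(16, -13) = (sqrt(2)*sqrt(4))*(-5 + 17*(-13)) = (sqrt(2)*2)*(-5 - 221) = (2*sqrt(2))*(-226) = -452*sqrt(2)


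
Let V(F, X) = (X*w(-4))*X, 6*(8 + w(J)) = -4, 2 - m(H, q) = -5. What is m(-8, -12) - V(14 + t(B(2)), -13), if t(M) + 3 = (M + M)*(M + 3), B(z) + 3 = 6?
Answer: 4415/3 ≈ 1471.7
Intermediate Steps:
B(z) = 3 (B(z) = -3 + 6 = 3)
m(H, q) = 7 (m(H, q) = 2 - 1*(-5) = 2 + 5 = 7)
t(M) = -3 + 2*M*(3 + M) (t(M) = -3 + (M + M)*(M + 3) = -3 + (2*M)*(3 + M) = -3 + 2*M*(3 + M))
w(J) = -26/3 (w(J) = -8 + (⅙)*(-4) = -8 - ⅔ = -26/3)
V(F, X) = -26*X²/3 (V(F, X) = (X*(-26/3))*X = (-26*X/3)*X = -26*X²/3)
m(-8, -12) - V(14 + t(B(2)), -13) = 7 - (-26)*(-13)²/3 = 7 - (-26)*169/3 = 7 - 1*(-4394/3) = 7 + 4394/3 = 4415/3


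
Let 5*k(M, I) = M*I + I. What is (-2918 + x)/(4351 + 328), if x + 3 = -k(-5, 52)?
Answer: -14397/23395 ≈ -0.61539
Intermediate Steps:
k(M, I) = I/5 + I*M/5 (k(M, I) = (M*I + I)/5 = (I*M + I)/5 = (I + I*M)/5 = I/5 + I*M/5)
x = 193/5 (x = -3 - 52*(1 - 5)/5 = -3 - 52*(-4)/5 = -3 - 1*(-208/5) = -3 + 208/5 = 193/5 ≈ 38.600)
(-2918 + x)/(4351 + 328) = (-2918 + 193/5)/(4351 + 328) = -14397/5/4679 = -14397/5*1/4679 = -14397/23395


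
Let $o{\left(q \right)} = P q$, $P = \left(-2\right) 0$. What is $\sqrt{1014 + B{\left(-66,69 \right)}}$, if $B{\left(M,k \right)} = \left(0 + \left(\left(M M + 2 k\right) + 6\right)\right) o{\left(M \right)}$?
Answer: $13 \sqrt{6} \approx 31.843$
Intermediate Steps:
$P = 0$
$o{\left(q \right)} = 0$ ($o{\left(q \right)} = 0 q = 0$)
$B{\left(M,k \right)} = 0$ ($B{\left(M,k \right)} = \left(0 + \left(\left(M M + 2 k\right) + 6\right)\right) 0 = \left(0 + \left(\left(M^{2} + 2 k\right) + 6\right)\right) 0 = \left(0 + \left(6 + M^{2} + 2 k\right)\right) 0 = \left(6 + M^{2} + 2 k\right) 0 = 0$)
$\sqrt{1014 + B{\left(-66,69 \right)}} = \sqrt{1014 + 0} = \sqrt{1014} = 13 \sqrt{6}$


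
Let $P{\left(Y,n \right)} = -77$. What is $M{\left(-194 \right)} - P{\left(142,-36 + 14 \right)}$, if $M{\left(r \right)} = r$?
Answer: $-117$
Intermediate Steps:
$M{\left(-194 \right)} - P{\left(142,-36 + 14 \right)} = -194 - -77 = -194 + 77 = -117$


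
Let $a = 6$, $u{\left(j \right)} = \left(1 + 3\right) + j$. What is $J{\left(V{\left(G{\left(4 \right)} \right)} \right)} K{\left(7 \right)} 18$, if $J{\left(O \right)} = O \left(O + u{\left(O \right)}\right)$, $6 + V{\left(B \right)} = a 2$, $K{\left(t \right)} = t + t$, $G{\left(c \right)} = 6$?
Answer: $24192$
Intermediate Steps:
$u{\left(j \right)} = 4 + j$
$K{\left(t \right)} = 2 t$
$V{\left(B \right)} = 6$ ($V{\left(B \right)} = -6 + 6 \cdot 2 = -6 + 12 = 6$)
$J{\left(O \right)} = O \left(4 + 2 O\right)$ ($J{\left(O \right)} = O \left(O + \left(4 + O\right)\right) = O \left(4 + 2 O\right)$)
$J{\left(V{\left(G{\left(4 \right)} \right)} \right)} K{\left(7 \right)} 18 = 2 \cdot 6 \left(2 + 6\right) 2 \cdot 7 \cdot 18 = 2 \cdot 6 \cdot 8 \cdot 14 \cdot 18 = 96 \cdot 14 \cdot 18 = 1344 \cdot 18 = 24192$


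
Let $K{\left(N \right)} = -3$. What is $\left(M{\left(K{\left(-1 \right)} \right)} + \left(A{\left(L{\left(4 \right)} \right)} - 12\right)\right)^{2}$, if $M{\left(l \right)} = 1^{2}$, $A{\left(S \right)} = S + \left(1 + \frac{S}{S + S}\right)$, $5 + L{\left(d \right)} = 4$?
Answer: $\frac{441}{4} \approx 110.25$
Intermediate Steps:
$L{\left(d \right)} = -1$ ($L{\left(d \right)} = -5 + 4 = -1$)
$A{\left(S \right)} = \frac{3}{2} + S$ ($A{\left(S \right)} = S + \left(1 + \frac{S}{2 S}\right) = S + \left(1 + S \frac{1}{2 S}\right) = S + \left(1 + \frac{1}{2}\right) = S + \frac{3}{2} = \frac{3}{2} + S$)
$M{\left(l \right)} = 1$
$\left(M{\left(K{\left(-1 \right)} \right)} + \left(A{\left(L{\left(4 \right)} \right)} - 12\right)\right)^{2} = \left(1 + \left(\left(\frac{3}{2} - 1\right) - 12\right)\right)^{2} = \left(1 + \left(\frac{1}{2} - 12\right)\right)^{2} = \left(1 - \frac{23}{2}\right)^{2} = \left(- \frac{21}{2}\right)^{2} = \frac{441}{4}$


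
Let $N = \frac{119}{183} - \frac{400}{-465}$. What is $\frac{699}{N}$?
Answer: $\frac{3965427}{8569} \approx 462.76$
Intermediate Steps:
$N = \frac{8569}{5673}$ ($N = 119 \cdot \frac{1}{183} - - \frac{80}{93} = \frac{119}{183} + \frac{80}{93} = \frac{8569}{5673} \approx 1.5105$)
$\frac{699}{N} = \frac{699}{\frac{8569}{5673}} = 699 \cdot \frac{5673}{8569} = \frac{3965427}{8569}$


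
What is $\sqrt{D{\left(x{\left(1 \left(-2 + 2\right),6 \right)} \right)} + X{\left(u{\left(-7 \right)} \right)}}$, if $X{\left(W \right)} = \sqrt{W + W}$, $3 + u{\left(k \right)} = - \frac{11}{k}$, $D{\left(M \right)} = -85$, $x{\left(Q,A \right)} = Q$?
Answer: $\frac{\sqrt{-4165 + 14 i \sqrt{35}}}{7} \approx 0.091665 + 9.22 i$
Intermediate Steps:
$u{\left(k \right)} = -3 - \frac{11}{k}$
$X{\left(W \right)} = \sqrt{2} \sqrt{W}$ ($X{\left(W \right)} = \sqrt{2 W} = \sqrt{2} \sqrt{W}$)
$\sqrt{D{\left(x{\left(1 \left(-2 + 2\right),6 \right)} \right)} + X{\left(u{\left(-7 \right)} \right)}} = \sqrt{-85 + \sqrt{2} \sqrt{-3 - \frac{11}{-7}}} = \sqrt{-85 + \sqrt{2} \sqrt{-3 - - \frac{11}{7}}} = \sqrt{-85 + \sqrt{2} \sqrt{-3 + \frac{11}{7}}} = \sqrt{-85 + \sqrt{2} \sqrt{- \frac{10}{7}}} = \sqrt{-85 + \sqrt{2} \frac{i \sqrt{70}}{7}} = \sqrt{-85 + \frac{2 i \sqrt{35}}{7}}$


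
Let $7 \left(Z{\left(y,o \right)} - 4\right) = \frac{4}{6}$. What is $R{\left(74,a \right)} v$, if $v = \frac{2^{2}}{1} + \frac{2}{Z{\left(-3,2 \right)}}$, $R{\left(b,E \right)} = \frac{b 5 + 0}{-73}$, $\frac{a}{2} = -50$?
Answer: $- \frac{71410}{3139} \approx -22.749$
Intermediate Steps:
$a = -100$ ($a = 2 \left(-50\right) = -100$)
$R{\left(b,E \right)} = - \frac{5 b}{73}$ ($R{\left(b,E \right)} = \left(5 b + 0\right) \left(- \frac{1}{73}\right) = 5 b \left(- \frac{1}{73}\right) = - \frac{5 b}{73}$)
$Z{\left(y,o \right)} = \frac{86}{21}$ ($Z{\left(y,o \right)} = 4 + \frac{4 \cdot \frac{1}{6}}{7} = 4 + \frac{1}{7} \cdot \frac{2}{3} = 4 + \frac{2}{21} = \frac{86}{21}$)
$v = \frac{193}{43}$ ($v = \frac{2^{2}}{1} + \frac{2}{\frac{86}{21}} = 4 \cdot 1 + 2 \cdot \frac{21}{86} = 4 + \frac{21}{43} = \frac{193}{43} \approx 4.4884$)
$R{\left(74,a \right)} v = \left(- \frac{5}{73}\right) 74 \cdot \frac{193}{43} = \left(- \frac{370}{73}\right) \frac{193}{43} = - \frac{71410}{3139}$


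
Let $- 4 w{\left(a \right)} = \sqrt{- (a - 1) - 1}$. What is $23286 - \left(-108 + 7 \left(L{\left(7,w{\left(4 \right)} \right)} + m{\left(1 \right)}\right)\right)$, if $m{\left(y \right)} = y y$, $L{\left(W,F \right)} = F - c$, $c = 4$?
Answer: $23415 + \frac{7 i}{2} \approx 23415.0 + 3.5 i$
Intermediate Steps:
$w{\left(a \right)} = - \frac{\sqrt{- a}}{4}$ ($w{\left(a \right)} = - \frac{\sqrt{- (a - 1) - 1}}{4} = - \frac{\sqrt{- (-1 + a) - 1}}{4} = - \frac{\sqrt{\left(1 - a\right) - 1}}{4} = - \frac{\sqrt{- a}}{4}$)
$L{\left(W,F \right)} = -4 + F$ ($L{\left(W,F \right)} = F - 4 = -4 + F$)
$m{\left(y \right)} = y^{2}$
$23286 - \left(-108 + 7 \left(L{\left(7,w{\left(4 \right)} \right)} + m{\left(1 \right)}\right)\right) = 23286 + \left(108 - 7 \left(\left(-4 - \frac{\sqrt{\left(-1\right) 4}}{4}\right) + 1^{2}\right)\right) = 23286 + \left(108 - 7 \left(\left(-4 - \frac{\sqrt{-4}}{4}\right) + 1\right)\right) = 23286 + \left(108 - 7 \left(\left(-4 - \frac{2 i}{4}\right) + 1\right)\right) = 23286 + \left(108 - 7 \left(\left(-4 - \frac{i}{2}\right) + 1\right)\right) = 23286 + \left(108 - 7 \left(-3 - \frac{i}{2}\right)\right) = 23286 + \left(108 + \left(21 + \frac{7 i}{2}\right)\right) = 23286 + \left(129 + \frac{7 i}{2}\right) = 23415 + \frac{7 i}{2}$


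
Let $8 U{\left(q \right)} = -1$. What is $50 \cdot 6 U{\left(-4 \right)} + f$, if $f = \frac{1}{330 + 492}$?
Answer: $- \frac{15412}{411} \approx -37.499$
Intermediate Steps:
$U{\left(q \right)} = - \frac{1}{8}$ ($U{\left(q \right)} = \frac{1}{8} \left(-1\right) = - \frac{1}{8}$)
$f = \frac{1}{822} \approx 0.0012165$
$50 \cdot 6 U{\left(-4 \right)} + f = 50 \cdot 6 \left(- \frac{1}{8}\right) + \frac{1}{822} = 300 \left(- \frac{1}{8}\right) + \frac{1}{822} = - \frac{75}{2} + \frac{1}{822} = - \frac{15412}{411}$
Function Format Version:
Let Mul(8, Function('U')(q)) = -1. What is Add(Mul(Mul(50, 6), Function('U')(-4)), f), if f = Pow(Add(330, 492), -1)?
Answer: Rational(-15412, 411) ≈ -37.499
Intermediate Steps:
Function('U')(q) = Rational(-1, 8) (Function('U')(q) = Mul(Rational(1, 8), -1) = Rational(-1, 8))
f = Rational(1, 822) (f = Pow(822, -1) = Rational(1, 822) ≈ 0.0012165)
Add(Mul(Mul(50, 6), Function('U')(-4)), f) = Add(Mul(Mul(50, 6), Rational(-1, 8)), Rational(1, 822)) = Add(Mul(300, Rational(-1, 8)), Rational(1, 822)) = Add(Rational(-75, 2), Rational(1, 822)) = Rational(-15412, 411)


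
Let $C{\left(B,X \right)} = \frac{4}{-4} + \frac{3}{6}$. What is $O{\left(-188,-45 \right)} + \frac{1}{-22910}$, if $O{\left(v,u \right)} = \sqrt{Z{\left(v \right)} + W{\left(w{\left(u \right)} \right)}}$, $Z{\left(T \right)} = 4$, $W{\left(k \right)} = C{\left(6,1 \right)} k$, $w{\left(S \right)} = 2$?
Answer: $- \frac{1}{22910} + \sqrt{3} \approx 1.732$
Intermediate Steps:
$C{\left(B,X \right)} = - \frac{1}{2}$ ($C{\left(B,X \right)} = 4 \left(- \frac{1}{4}\right) + 3 \cdot \frac{1}{6} = -1 + \frac{1}{2} = - \frac{1}{2}$)
$W{\left(k \right)} = - \frac{k}{2}$
$O{\left(v,u \right)} = \sqrt{3}$ ($O{\left(v,u \right)} = \sqrt{4 - 1} = \sqrt{3}$)
$O{\left(-188,-45 \right)} + \frac{1}{-22910} = \sqrt{3} + \frac{1}{-22910} = \sqrt{3} - \frac{1}{22910} = - \frac{1}{22910} + \sqrt{3}$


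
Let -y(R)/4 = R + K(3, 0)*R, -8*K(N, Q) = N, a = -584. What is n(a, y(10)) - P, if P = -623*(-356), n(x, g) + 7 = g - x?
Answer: -221236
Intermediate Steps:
K(N, Q) = -N/8
y(R) = -5*R/2 (y(R) = -4*(R + (-1/8*3)*R) = -4*(R - 3*R/8) = -5*R/2)
n(x, g) = -7 + g - x (n(x, g) = -7 + (g - x) = -7 + g - x)
P = 221788
n(a, y(10)) - P = (-7 - 5/2*10 - 1*(-584)) - 1*221788 = (-7 - 25 + 584) - 221788 = 552 - 221788 = -221236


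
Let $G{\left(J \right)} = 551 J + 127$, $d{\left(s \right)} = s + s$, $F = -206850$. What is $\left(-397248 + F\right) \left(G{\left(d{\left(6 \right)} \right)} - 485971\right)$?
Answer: $289503092736$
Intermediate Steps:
$d{\left(s \right)} = 2 s$
$G{\left(J \right)} = 127 + 551 J$
$\left(-397248 + F\right) \left(G{\left(d{\left(6 \right)} \right)} - 485971\right) = \left(-397248 - 206850\right) \left(\left(127 + 551 \cdot 2 \cdot 6\right) - 485971\right) = - 604098 \left(\left(127 + 551 \cdot 12\right) - 485971\right) = - 604098 \left(\left(127 + 6612\right) - 485971\right) = - 604098 \left(6739 - 485971\right) = \left(-604098\right) \left(-479232\right) = 289503092736$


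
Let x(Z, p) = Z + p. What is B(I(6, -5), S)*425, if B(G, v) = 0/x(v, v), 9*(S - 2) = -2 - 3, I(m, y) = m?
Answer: 0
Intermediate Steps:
S = 13/9 (S = 2 + (-2 - 3)/9 = 2 + (1/9)*(-5) = 2 - 5/9 = 13/9 ≈ 1.4444)
B(G, v) = 0 (B(G, v) = 0/(v + v) = 0/((2*v)) = 0*(1/(2*v)) = 0)
B(I(6, -5), S)*425 = 0*425 = 0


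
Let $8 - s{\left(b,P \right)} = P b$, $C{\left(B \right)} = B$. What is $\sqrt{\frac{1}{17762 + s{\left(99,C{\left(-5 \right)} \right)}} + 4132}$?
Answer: $\frac{\sqrt{1378477467965}}{18265} \approx 64.281$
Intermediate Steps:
$s{\left(b,P \right)} = 8 - P b$
$\sqrt{\frac{1}{17762 + s{\left(99,C{\left(-5 \right)} \right)}} + 4132} = \sqrt{\frac{1}{17762 - \left(-8 - 495\right)} + 4132} = \sqrt{\frac{1}{17762 + \left(8 + 495\right)} + 4132} = \sqrt{\frac{1}{17762 + 503} + 4132} = \sqrt{\frac{1}{18265} + 4132} = \sqrt{\frac{75470981}{18265}} = \frac{\sqrt{1378477467965}}{18265}$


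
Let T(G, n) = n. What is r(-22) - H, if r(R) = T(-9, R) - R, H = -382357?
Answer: 382357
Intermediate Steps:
r(R) = 0 (r(R) = R - R = 0)
r(-22) - H = 0 - 1*(-382357) = 0 + 382357 = 382357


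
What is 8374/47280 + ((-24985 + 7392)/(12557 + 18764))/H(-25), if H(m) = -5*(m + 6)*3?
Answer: 492790589/2813628072 ≈ 0.17514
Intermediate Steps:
H(m) = -90 - 15*m (H(m) = -5*(6 + m)*3 = (-30 - 5*m)*3 = -90 - 15*m)
8374/47280 + ((-24985 + 7392)/(12557 + 18764))/H(-25) = 8374/47280 + ((-24985 + 7392)/(12557 + 18764))/(-90 - 15*(-25)) = 8374*(1/47280) + (-17593/31321)/(-90 + 375) = 4187/23640 - 17593*1/31321/285 = 4187/23640 - 17593/31321*1/285 = 4187/23640 - 17593/8926485 = 492790589/2813628072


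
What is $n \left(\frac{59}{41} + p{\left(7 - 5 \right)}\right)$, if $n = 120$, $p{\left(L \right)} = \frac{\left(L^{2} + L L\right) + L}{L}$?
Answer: $\frac{31680}{41} \approx 772.68$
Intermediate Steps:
$p{\left(L \right)} = \frac{L + 2 L^{2}}{L}$ ($p{\left(L \right)} = \frac{\left(L^{2} + L^{2}\right) + L}{L} = \frac{2 L^{2} + L}{L} = \frac{L + 2 L^{2}}{L}$)
$n \left(\frac{59}{41} + p{\left(7 - 5 \right)}\right) = 120 \left(\frac{59}{41} + \left(1 + 2 \left(7 - 5\right)\right)\right) = 120 \left(59 \cdot \frac{1}{41} + \left(1 + 2 \left(7 - 5\right)\right)\right) = 120 \left(\frac{59}{41} + \left(1 + 2 \cdot 2\right)\right) = 120 \left(\frac{59}{41} + \left(1 + 4\right)\right) = 120 \left(\frac{59}{41} + 5\right) = 120 \cdot \frac{264}{41} = \frac{31680}{41}$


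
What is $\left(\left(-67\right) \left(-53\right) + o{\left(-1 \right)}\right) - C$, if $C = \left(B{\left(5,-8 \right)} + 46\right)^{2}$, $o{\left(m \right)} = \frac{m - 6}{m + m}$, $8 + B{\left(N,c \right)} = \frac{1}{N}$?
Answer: $\frac{104763}{50} \approx 2095.3$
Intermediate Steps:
$B{\left(N,c \right)} = -8 + \frac{1}{N}$
$o{\left(m \right)} = \frac{-6 + m}{2 m}$
$C = \frac{36481}{25}$ ($C = \left(\left(-8 + \frac{1}{5}\right) + 46\right)^{2} = \left(- \frac{39}{5} + 46\right)^{2} = \left(\frac{191}{5}\right)^{2} = \frac{36481}{25} \approx 1459.2$)
$\left(\left(-67\right) \left(-53\right) + o{\left(-1 \right)}\right) - C = \left(\left(-67\right) \left(-53\right) + \frac{-6 - 1}{2 \left(-1\right)}\right) - \frac{36481}{25} = \left(3551 + \frac{1}{2} \left(-1\right) \left(-7\right)\right) - \frac{36481}{25} = \left(3551 + \frac{7}{2}\right) - \frac{36481}{25} = \frac{7109}{2} - \frac{36481}{25} = \frac{104763}{50}$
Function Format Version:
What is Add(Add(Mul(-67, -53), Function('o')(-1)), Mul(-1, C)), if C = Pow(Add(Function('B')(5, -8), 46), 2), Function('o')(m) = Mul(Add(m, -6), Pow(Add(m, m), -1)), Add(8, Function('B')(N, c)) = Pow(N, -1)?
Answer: Rational(104763, 50) ≈ 2095.3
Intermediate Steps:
Function('B')(N, c) = Add(-8, Pow(N, -1))
Function('o')(m) = Mul(Rational(1, 2), Pow(m, -1), Add(-6, m)) (Function('o')(m) = Mul(Add(-6, m), Pow(Mul(2, m), -1)) = Mul(Add(-6, m), Mul(Rational(1, 2), Pow(m, -1))) = Mul(Rational(1, 2), Pow(m, -1), Add(-6, m)))
C = Rational(36481, 25) (C = Pow(Add(Add(-8, Pow(5, -1)), 46), 2) = Pow(Add(Add(-8, Rational(1, 5)), 46), 2) = Pow(Add(Rational(-39, 5), 46), 2) = Pow(Rational(191, 5), 2) = Rational(36481, 25) ≈ 1459.2)
Add(Add(Mul(-67, -53), Function('o')(-1)), Mul(-1, C)) = Add(Add(Mul(-67, -53), Mul(Rational(1, 2), Pow(-1, -1), Add(-6, -1))), Mul(-1, Rational(36481, 25))) = Add(Add(3551, Mul(Rational(1, 2), -1, -7)), Rational(-36481, 25)) = Add(Add(3551, Rational(7, 2)), Rational(-36481, 25)) = Add(Rational(7109, 2), Rational(-36481, 25)) = Rational(104763, 50)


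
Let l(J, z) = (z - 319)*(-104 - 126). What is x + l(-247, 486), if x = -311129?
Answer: -349539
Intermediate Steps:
l(J, z) = 73370 - 230*z (l(J, z) = (-319 + z)*(-230) = 73370 - 230*z)
x + l(-247, 486) = -311129 + (73370 - 230*486) = -311129 + (73370 - 111780) = -311129 - 38410 = -349539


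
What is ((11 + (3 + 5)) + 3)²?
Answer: 484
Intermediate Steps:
((11 + (3 + 5)) + 3)² = ((11 + 8) + 3)² = (19 + 3)² = 22² = 484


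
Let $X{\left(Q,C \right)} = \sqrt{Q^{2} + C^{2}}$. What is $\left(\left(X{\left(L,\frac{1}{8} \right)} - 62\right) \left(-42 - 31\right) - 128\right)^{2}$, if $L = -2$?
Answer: $\frac{1239283409}{64} - \frac{160527 \sqrt{257}}{2} \approx 1.8077 \cdot 10^{7}$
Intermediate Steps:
$X{\left(Q,C \right)} = \sqrt{C^{2} + Q^{2}}$
$\left(\left(X{\left(L,\frac{1}{8} \right)} - 62\right) \left(-42 - 31\right) - 128\right)^{2} = \left(\left(\sqrt{\left(\frac{1}{8}\right)^{2} + \left(-2\right)^{2}} - 62\right) \left(-42 - 31\right) - 128\right)^{2} = \left(\left(\sqrt{\left(\frac{1}{8}\right)^{2} + 4} - 62\right) \left(-73\right) - 128\right)^{2} = \left(\left(\sqrt{\frac{1}{64} + 4} - 62\right) \left(-73\right) - 128\right)^{2} = \left(\left(\sqrt{\frac{257}{64}} - 62\right) \left(-73\right) - 128\right)^{2} = \left(\left(\frac{\sqrt{257}}{8} - 62\right) \left(-73\right) - 128\right)^{2} = \left(\left(-62 + \frac{\sqrt{257}}{8}\right) \left(-73\right) - 128\right)^{2} = \left(\left(4526 - \frac{73 \sqrt{257}}{8}\right) - 128\right)^{2} = \left(4398 - \frac{73 \sqrt{257}}{8}\right)^{2}$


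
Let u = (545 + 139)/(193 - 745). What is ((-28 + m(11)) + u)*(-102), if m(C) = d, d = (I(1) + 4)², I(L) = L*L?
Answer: 9945/23 ≈ 432.39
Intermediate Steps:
I(L) = L²
u = -57/46 (u = 684/(-552) = 684*(-1/552) = -57/46 ≈ -1.2391)
d = 25 (d = (1² + 4)² = (1 + 4)² = 5² = 25)
m(C) = 25
((-28 + m(11)) + u)*(-102) = ((-28 + 25) - 57/46)*(-102) = (-3 - 57/46)*(-102) = -195/46*(-102) = 9945/23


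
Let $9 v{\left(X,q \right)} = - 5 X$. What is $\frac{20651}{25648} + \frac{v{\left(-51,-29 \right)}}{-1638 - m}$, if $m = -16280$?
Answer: $\frac{454647953}{563307024} \approx 0.80711$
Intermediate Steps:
$v{\left(X,q \right)} = - \frac{5 X}{9}$ ($v{\left(X,q \right)} = \frac{\left(-5\right) X}{9} = - \frac{5 X}{9}$)
$\frac{20651}{25648} + \frac{v{\left(-51,-29 \right)}}{-1638 - m} = \frac{20651}{25648} + \frac{\left(- \frac{5}{9}\right) \left(-51\right)}{-1638 - -16280} = 20651 \cdot \frac{1}{25648} + \frac{85}{3 \left(-1638 + 16280\right)} = \frac{20651}{25648} + \frac{85}{3 \cdot 14642} = \frac{20651}{25648} + \frac{85}{3} \cdot \frac{1}{14642} = \frac{20651}{25648} + \frac{85}{43926} = \frac{454647953}{563307024}$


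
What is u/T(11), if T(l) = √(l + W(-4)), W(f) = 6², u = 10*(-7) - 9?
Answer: -79*√47/47 ≈ -11.523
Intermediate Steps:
u = -79 (u = -70 - 9 = -79)
W(f) = 36
T(l) = √(36 + l) (T(l) = √(l + 36) = √(36 + l))
u/T(11) = -79/√(36 + 11) = -79*√47/47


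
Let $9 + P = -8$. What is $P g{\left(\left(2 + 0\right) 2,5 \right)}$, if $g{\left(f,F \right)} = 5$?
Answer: $-85$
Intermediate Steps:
$P = -17$ ($P = -9 - 8 = -17$)
$P g{\left(\left(2 + 0\right) 2,5 \right)} = \left(-17\right) 5 = -85$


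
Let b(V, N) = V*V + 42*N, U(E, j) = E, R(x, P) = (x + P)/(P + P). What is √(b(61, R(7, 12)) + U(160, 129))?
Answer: √15657/2 ≈ 62.564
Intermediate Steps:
R(x, P) = (P + x)/(2*P) (R(x, P) = (P + x)/((2*P)) = (P + x)*(1/(2*P)) = (P + x)/(2*P))
b(V, N) = V² + 42*N
√(b(61, R(7, 12)) + U(160, 129)) = √((61² + 42*((½)*(12 + 7)/12)) + 160) = √((3721 + 42*((½)*(1/12)*19)) + 160) = √((3721 + 42*(19/24)) + 160) = √((3721 + 133/4) + 160) = √(15017/4 + 160) = √(15657/4) = √15657/2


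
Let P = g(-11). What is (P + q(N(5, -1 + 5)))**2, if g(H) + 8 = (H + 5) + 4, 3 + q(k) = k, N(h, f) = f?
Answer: 81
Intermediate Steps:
q(k) = -3 + k
g(H) = 1 + H (g(H) = -8 + ((H + 5) + 4) = -8 + ((5 + H) + 4) = -8 + (9 + H) = 1 + H)
P = -10 (P = 1 - 11 = -10)
(P + q(N(5, -1 + 5)))**2 = (-10 + (-3 + (-1 + 5)))**2 = (-10 + (-3 + 4))**2 = (-10 + 1)**2 = (-9)**2 = 81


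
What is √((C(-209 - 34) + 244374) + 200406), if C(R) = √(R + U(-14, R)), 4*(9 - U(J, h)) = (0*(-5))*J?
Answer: √(444780 + 3*I*√26) ≈ 666.92 + 0.01*I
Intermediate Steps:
U(J, h) = 9 (U(J, h) = 9 - 0*(-5)*J/4 = 9 - 0*J = 9 - ¼*0 = 9 + 0 = 9)
C(R) = √(9 + R) (C(R) = √(R + 9) = √(9 + R))
√((C(-209 - 34) + 244374) + 200406) = √((√(9 + (-209 - 34)) + 244374) + 200406) = √((√(9 - 243) + 244374) + 200406) = √((√(-234) + 244374) + 200406) = √((3*I*√26 + 244374) + 200406) = √((244374 + 3*I*√26) + 200406) = √(444780 + 3*I*√26)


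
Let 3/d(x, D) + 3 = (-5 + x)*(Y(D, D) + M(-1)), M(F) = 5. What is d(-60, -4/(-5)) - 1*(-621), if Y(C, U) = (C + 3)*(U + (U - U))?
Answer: 543991/876 ≈ 620.99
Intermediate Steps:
Y(C, U) = U*(3 + C) (Y(C, U) = (3 + C)*(U + 0) = (3 + C)*U = U*(3 + C))
d(x, D) = 3/(-3 + (-5 + x)*(5 + D*(3 + D))) (d(x, D) = 3/(-3 + (-5 + x)*(D*(3 + D) + 5)) = 3/(-3 + (-5 + x)*(5 + D*(3 + D))))
d(-60, -4/(-5)) - 1*(-621) = 3/(-28 + 5*(-60) - 5*(-4/(-5))*(3 - 4/(-5)) - 4/(-5)*(-60)*(3 - 4/(-5))) - 1*(-621) = 3/(-28 - 300 - 5*(-4*(-1/5))*(3 - 4*(-1/5)) - 4*(-1/5)*(-60)*(3 - 4*(-1/5))) + 621 = 3/(-28 - 300 - 5*4/5*(3 + 4/5) + (4/5)*(-60)*(3 + 4/5)) + 621 = 3/(-28 - 300 - 5*4/5*19/5 + (4/5)*(-60)*(19/5)) + 621 = 3/(-28 - 300 - 76/5 - 912/5) + 621 = 3/(-2628/5) + 621 = 3*(-5/2628) + 621 = -5/876 + 621 = 543991/876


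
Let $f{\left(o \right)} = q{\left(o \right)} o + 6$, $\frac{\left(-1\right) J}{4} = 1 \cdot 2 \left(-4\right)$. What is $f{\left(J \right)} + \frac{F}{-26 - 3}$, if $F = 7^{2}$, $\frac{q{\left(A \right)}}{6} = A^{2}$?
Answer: $\frac{5701757}{29} \approx 1.9661 \cdot 10^{5}$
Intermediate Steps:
$J = 32$ ($J = - 4 \cdot 1 \cdot 2 \left(-4\right) = - 4 \cdot 2 \left(-4\right) = \left(-4\right) \left(-8\right) = 32$)
$q{\left(A \right)} = 6 A^{2}$
$F = 49$
$f{\left(o \right)} = 6 + 6 o^{3}$ ($f{\left(o \right)} = 6 o^{2} o + 6 = 6 o^{3} + 6 = 6 + 6 o^{3}$)
$f{\left(J \right)} + \frac{F}{-26 - 3} = \left(6 + 6 \cdot 32^{3}\right) + \frac{49}{-26 - 3} = \left(6 + 6 \cdot 32768\right) + \frac{49}{-29} = \left(6 + 196608\right) + 49 \left(- \frac{1}{29}\right) = 196614 - \frac{49}{29} = \frac{5701757}{29}$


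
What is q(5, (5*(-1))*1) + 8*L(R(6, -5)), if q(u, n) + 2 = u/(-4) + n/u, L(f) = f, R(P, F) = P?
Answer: 175/4 ≈ 43.750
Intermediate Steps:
q(u, n) = -2 - u/4 + n/u (q(u, n) = -2 + (u/(-4) + n/u) = -2 + (u*(-1/4) + n/u) = -2 + (-u/4 + n/u) = -2 - u/4 + n/u)
q(5, (5*(-1))*1) + 8*L(R(6, -5)) = (-2 - 1/4*5 + ((5*(-1))*1)/5) + 8*6 = (-2 - 5/4 - 5*1*(1/5)) + 48 = (-2 - 5/4 - 5*1/5) + 48 = (-2 - 5/4 - 1) + 48 = -17/4 + 48 = 175/4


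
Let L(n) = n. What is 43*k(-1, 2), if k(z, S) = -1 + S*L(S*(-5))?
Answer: -903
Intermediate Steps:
k(z, S) = -1 - 5*S**2 (k(z, S) = -1 + S*(S*(-5)) = -1 + S*(-5*S) = -1 - 5*S**2)
43*k(-1, 2) = 43*(-1 - 5*2**2) = 43*(-1 - 5*4) = 43*(-1 - 20) = 43*(-21) = -903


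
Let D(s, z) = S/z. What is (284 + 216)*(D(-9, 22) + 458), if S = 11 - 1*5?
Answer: 2520500/11 ≈ 2.2914e+5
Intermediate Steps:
S = 6 (S = 11 - 5 = 6)
D(s, z) = 6/z
(284 + 216)*(D(-9, 22) + 458) = (284 + 216)*(6/22 + 458) = 500*(6*(1/22) + 458) = 500*(3/11 + 458) = 500*(5041/11) = 2520500/11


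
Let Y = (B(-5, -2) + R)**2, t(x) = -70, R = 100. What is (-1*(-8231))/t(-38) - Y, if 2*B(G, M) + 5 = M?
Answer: -1320177/140 ≈ -9429.8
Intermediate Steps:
B(G, M) = -5/2 + M/2
Y = 37249/4 (Y = ((-5/2 + (1/2)*(-2)) + 100)**2 = ((-5/2 - 1) + 100)**2 = (-7/2 + 100)**2 = (193/2)**2 = 37249/4 ≈ 9312.3)
(-1*(-8231))/t(-38) - Y = -1*(-8231)/(-70) - 1*37249/4 = 8231*(-1/70) - 37249/4 = -8231/70 - 37249/4 = -1320177/140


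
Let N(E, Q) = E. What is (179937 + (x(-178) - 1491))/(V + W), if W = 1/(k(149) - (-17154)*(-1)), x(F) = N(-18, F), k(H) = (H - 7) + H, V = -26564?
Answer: -3008831364/447948733 ≈ -6.7169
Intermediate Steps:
k(H) = -7 + 2*H (k(H) = (-7 + H) + H = -7 + 2*H)
x(F) = -18
W = -1/16863 (W = 1/((-7 + 2*149) - (-17154)*(-1)) = 1/((-7 + 298) - 1*17154) = 1/(291 - 17154) = 1/(-16863) = -1/16863 ≈ -5.9301e-5)
(179937 + (x(-178) - 1491))/(V + W) = (179937 + (-18 - 1491))/(-26564 - 1/16863) = (179937 - 1509)/(-447948733/16863) = 178428*(-16863/447948733) = -3008831364/447948733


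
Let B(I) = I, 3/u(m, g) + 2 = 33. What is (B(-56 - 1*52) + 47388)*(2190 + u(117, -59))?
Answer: 3209981040/31 ≈ 1.0355e+8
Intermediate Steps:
u(m, g) = 3/31 (u(m, g) = 3/(-2 + 33) = 3/31)
(B(-56 - 1*52) + 47388)*(2190 + u(117, -59)) = ((-56 - 1*52) + 47388)*(2190 + 3/31) = ((-56 - 52) + 47388)*(67893/31) = (-108 + 47388)*(67893/31) = 47280*(67893/31) = 3209981040/31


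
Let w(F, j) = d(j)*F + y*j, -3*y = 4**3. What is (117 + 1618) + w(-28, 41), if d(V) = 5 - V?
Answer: 5605/3 ≈ 1868.3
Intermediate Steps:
y = -64/3 (y = -1/3*4**3 = -1/3*64 = -64/3 ≈ -21.333)
w(F, j) = -64*j/3 + F*(5 - j) (w(F, j) = (5 - j)*F - 64*j/3 = F*(5 - j) - 64*j/3 = -64*j/3 + F*(5 - j))
(117 + 1618) + w(-28, 41) = (117 + 1618) + (5*(-28) - 64/3*41 - 1*(-28)*41) = 1735 + (-140 - 2624/3 + 1148) = 1735 + 400/3 = 5605/3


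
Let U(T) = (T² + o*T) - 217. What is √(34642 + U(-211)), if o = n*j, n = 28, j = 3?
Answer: √61222 ≈ 247.43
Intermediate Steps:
o = 84 (o = 28*3 = 84)
U(T) = -217 + T² + 84*T (U(T) = (T² + 84*T) - 217 = -217 + T² + 84*T)
√(34642 + U(-211)) = √(34642 + (-217 + (-211)² + 84*(-211))) = √(34642 + (-217 + 44521 - 17724)) = √(34642 + 26580) = √61222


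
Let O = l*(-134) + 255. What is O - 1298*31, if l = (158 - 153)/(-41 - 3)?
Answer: -879291/22 ≈ -39968.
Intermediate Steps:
l = -5/44 (l = 5/(-44) = 5*(-1/44) = -5/44 ≈ -0.11364)
O = 5945/22 (O = -5/44*(-134) + 255 = 335/22 + 255 = 5945/22 ≈ 270.23)
O - 1298*31 = 5945/22 - 1298*31 = 5945/22 - 1*40238 = 5945/22 - 40238 = -879291/22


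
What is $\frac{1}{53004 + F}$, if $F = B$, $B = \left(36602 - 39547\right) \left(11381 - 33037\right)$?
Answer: $\frac{1}{63829924} \approx 1.5667 \cdot 10^{-8}$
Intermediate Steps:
$B = 63776920$ ($B = \left(-2945\right) \left(-21656\right) = 63776920$)
$F = 63776920$
$\frac{1}{53004 + F} = \frac{1}{53004 + 63776920} = \frac{1}{63829924}$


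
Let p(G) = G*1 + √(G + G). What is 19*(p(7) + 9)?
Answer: 304 + 19*√14 ≈ 375.09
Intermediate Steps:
p(G) = G + √2*√G (p(G) = G + √(2*G) = G + √2*√G)
19*(p(7) + 9) = 19*((7 + √2*√7) + 9) = 19*((7 + √14) + 9) = 19*(16 + √14) = 304 + 19*√14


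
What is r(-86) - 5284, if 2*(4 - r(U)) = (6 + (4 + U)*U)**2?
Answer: -24912962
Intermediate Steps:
r(U) = 4 - (6 + U*(4 + U))**2/2 (r(U) = 4 - (6 + (4 + U)*U)**2/2 = 4 - (6 + U*(4 + U))**2/2)
r(-86) - 5284 = (4 - (6 + (-86)**2 + 4*(-86))**2/2) - 5284 = (4 - (6 + 7396 - 344)**2/2) - 5284 = (4 - 1/2*7058**2) - 5284 = (4 - 1/2*49815364) - 5284 = (4 - 24907682) - 5284 = -24907678 - 5284 = -24912962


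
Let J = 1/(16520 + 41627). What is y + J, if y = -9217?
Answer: -535940898/58147 ≈ -9217.0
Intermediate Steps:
J = 1/58147 ≈ 1.7198e-5
y + J = -9217 + 1/58147 = -535940898/58147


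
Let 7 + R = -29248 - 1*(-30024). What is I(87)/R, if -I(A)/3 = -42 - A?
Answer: 387/769 ≈ 0.50325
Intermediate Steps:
I(A) = 126 + 3*A (I(A) = -3*(-42 - A) = 126 + 3*A)
R = 769 (R = -7 + (-29248 - 1*(-30024)) = -7 + (-29248 + 30024) = -7 + 776 = 769)
I(87)/R = (126 + 3*87)/769 = (126 + 261)*(1/769) = 387*(1/769) = 387/769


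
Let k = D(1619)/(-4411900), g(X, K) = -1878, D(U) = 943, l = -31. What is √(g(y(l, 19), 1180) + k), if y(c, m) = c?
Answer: I*√365550142640017/441190 ≈ 43.336*I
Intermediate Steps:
k = -943/4411900 (k = 943/(-4411900) = 943*(-1/4411900) = -943/4411900 ≈ -0.00021374)
√(g(y(l, 19), 1180) + k) = √(-1878 - 943/4411900) = √(-8285549143/4411900) = I*√365550142640017/441190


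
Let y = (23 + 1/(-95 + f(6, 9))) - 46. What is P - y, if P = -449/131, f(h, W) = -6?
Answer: 259095/13231 ≈ 19.582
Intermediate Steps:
P = -449/131 (P = -449*1/131 = -449/131 ≈ -3.4275)
y = -2324/101 (y = (23 + 1/(-95 - 6)) - 46 = (23 + 1/(-101)) - 46 = (23 - 1/101) - 46 = 2322/101 - 46 = -2324/101 ≈ -23.010)
P - y = -449/131 - 1*(-2324/101) = -449/131 + 2324/101 = 259095/13231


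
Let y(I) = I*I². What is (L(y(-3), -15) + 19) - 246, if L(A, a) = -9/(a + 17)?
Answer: -463/2 ≈ -231.50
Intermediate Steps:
y(I) = I³
L(A, a) = -9/(17 + a)
(L(y(-3), -15) + 19) - 246 = (-9/(17 - 15) + 19) - 246 = (-9/2 + 19) - 246 = 29/2 - 246 = -463/2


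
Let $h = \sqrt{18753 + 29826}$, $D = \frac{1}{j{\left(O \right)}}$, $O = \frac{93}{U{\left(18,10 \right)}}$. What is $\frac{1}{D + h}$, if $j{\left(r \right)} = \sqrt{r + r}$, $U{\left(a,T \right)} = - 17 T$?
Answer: $\frac{93}{93 \sqrt{48579} - i \sqrt{7905}} \approx 0.004537 + 1.9679 \cdot 10^{-5} i$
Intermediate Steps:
$O = - \frac{93}{170}$ ($O = \frac{93}{\left(-17\right) 10} = \frac{93}{-170} = 93 \left(- \frac{1}{170}\right) = - \frac{93}{170} \approx -0.54706$)
$j{\left(r \right)} = \sqrt{2} \sqrt{r}$ ($j{\left(r \right)} = \sqrt{2 r} = \sqrt{2} \sqrt{r}$)
$D = - \frac{i \sqrt{7905}}{93}$ ($D = \frac{1}{\sqrt{2} \sqrt{- \frac{93}{170}}} = \frac{1}{\sqrt{2} \frac{i \sqrt{15810}}{170}} = \frac{1}{\frac{1}{85} i \sqrt{7905}} = - \frac{i \sqrt{7905}}{93} \approx - 0.95602 i$)
$h = \sqrt{48579} \approx 220.41$
$\frac{1}{D + h} = \frac{1}{- \frac{i \sqrt{7905}}{93} + \sqrt{48579}} = \frac{1}{\sqrt{48579} - \frac{i \sqrt{7905}}{93}}$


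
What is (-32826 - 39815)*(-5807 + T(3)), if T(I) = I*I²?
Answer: 419864980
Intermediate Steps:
T(I) = I³
(-32826 - 39815)*(-5807 + T(3)) = (-32826 - 39815)*(-5807 + 3³) = -72641*(-5807 + 27) = -72641*(-5780) = 419864980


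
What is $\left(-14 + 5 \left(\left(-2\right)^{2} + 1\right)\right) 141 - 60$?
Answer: $1491$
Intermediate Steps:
$\left(-14 + 5 \left(\left(-2\right)^{2} + 1\right)\right) 141 - 60 = \left(-14 + 5 \left(4 + 1\right)\right) 141 - 60 = \left(-14 + 5 \cdot 5\right) 141 - 60 = \left(-14 + 25\right) 141 - 60 = 11 \cdot 141 - 60 = 1551 - 60 = 1491$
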